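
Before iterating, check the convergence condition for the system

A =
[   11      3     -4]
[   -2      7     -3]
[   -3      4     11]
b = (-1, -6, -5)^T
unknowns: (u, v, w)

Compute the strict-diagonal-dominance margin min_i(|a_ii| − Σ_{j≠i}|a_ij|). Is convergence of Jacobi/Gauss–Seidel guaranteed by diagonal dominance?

row 1: |11| − (3+4) = 4
row 2: |7| − (2+3) = 2
row 3: |11| − (3+4) = 4
minimum over rows = 2 → strictly diagonally dominant (convergence guaranteed)

2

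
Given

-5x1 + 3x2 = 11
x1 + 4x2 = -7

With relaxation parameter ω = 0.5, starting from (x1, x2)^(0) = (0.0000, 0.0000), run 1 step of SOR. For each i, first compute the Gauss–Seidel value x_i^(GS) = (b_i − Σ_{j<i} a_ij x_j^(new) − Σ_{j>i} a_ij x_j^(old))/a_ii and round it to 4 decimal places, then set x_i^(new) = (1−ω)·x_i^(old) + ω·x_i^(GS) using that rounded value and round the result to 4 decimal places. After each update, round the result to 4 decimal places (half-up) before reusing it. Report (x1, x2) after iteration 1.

Iteration 1:
  x1: GS value = (11 - (3)·0.0000) / (-5) = -2.2000;  x1 ← (1−ω)·0.0000 + ω·-2.2000 = -1.1000
  x2: GS value = (-7 - (1)·-1.1000) / (4) = -1.4750;  x2 ← (1−ω)·0.0000 + ω·-1.4750 = -0.7375

(-1.1000, -0.7375)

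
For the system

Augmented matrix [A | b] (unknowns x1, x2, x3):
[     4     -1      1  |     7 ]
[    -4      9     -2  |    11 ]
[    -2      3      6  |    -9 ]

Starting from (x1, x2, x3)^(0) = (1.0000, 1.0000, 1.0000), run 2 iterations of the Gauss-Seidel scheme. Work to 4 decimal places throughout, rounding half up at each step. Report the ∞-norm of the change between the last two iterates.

1.0625

Iteration 1:
  x1 = (7 - (-1)·1.0000 - (1)·1.0000) / (4) = 1.7500
  x2 = (11 - (-4)·1.7500 - (-2)·1.0000) / (9) = 2.2222
  x3 = (-9 - (-2)·1.7500 - (3)·2.2222) / (6) = -2.0278
Iteration 2:
  x1 = (7 - (-1)·2.2222 - (1)·-2.0278) / (4) = 2.8125
  x2 = (11 - (-4)·2.8125 - (-2)·-2.0278) / (9) = 2.0216
  x3 = (-9 - (-2)·2.8125 - (3)·2.0216) / (6) = -1.5733
Change: (1.0625, -0.2006, 0.4545) → max |·| = 1.0625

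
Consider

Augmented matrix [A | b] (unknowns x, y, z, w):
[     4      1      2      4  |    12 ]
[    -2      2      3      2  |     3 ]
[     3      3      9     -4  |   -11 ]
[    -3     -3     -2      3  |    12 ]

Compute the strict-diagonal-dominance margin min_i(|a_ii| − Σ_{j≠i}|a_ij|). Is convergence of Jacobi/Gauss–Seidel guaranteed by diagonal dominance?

row 1: |4| − (1+2+4) = -3
row 2: |2| − (2+3+2) = -5
row 3: |9| − (3+3+4) = -1
row 4: |3| − (3+3+2) = -5
minimum over rows = -5 → not strictly diagonally dominant

-5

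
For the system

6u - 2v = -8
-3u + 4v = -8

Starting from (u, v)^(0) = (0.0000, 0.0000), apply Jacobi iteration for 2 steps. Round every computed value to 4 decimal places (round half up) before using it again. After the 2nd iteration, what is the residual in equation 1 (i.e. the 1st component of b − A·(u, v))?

-2.0000

Iteration 1:
  u = (-8 - (-2)·0.0000) / (6) = -1.3333
  v = (-8 - (-3)·0.0000) / (4) = -2.0000
Iteration 2:
  u = (-8 - (-2)·-2.0000) / (6) = -2.0000
  v = (-8 - (-3)·-1.3333) / (4) = -3.0000
Residual b − A·x = (-2.0000, -2.0000)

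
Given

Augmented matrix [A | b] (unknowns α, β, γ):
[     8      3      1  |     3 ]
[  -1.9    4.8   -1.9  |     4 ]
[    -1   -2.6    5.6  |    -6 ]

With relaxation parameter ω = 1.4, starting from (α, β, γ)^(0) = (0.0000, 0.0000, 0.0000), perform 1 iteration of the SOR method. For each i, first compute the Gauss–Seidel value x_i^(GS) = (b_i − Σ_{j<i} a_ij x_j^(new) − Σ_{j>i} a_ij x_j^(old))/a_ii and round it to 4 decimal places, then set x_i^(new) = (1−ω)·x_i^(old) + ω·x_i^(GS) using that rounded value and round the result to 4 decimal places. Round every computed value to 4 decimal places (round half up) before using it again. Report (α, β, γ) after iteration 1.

Iteration 1:
  α: GS value = (3 - (3)·0.0000 - (1)·0.0000) / (8) = 0.3750;  α ← (1−ω)·0.0000 + ω·0.3750 = 0.5250
  β: GS value = (4 - (-1.9)·0.5250 - (-1.9)·0.0000) / (4.8) = 1.0411;  β ← (1−ω)·0.0000 + ω·1.0411 = 1.4575
  γ: GS value = (-6 - (-1)·0.5250 - (-2.6)·1.4575) / (5.6) = -0.3010;  γ ← (1−ω)·0.0000 + ω·-0.3010 = -0.4214

(0.5250, 1.4575, -0.4214)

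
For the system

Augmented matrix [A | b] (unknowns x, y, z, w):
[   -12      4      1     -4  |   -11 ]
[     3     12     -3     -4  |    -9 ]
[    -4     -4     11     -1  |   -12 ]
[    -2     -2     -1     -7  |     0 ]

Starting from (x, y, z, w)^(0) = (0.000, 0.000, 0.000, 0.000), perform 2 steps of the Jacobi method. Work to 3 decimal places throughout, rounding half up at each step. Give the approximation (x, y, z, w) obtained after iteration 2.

Iteration 1:
  x = (-11 - (4)·0.000 - (1)·0.000 - (-4)·0.000) / (-12) = 0.917
  y = (-9 - (3)·0.000 - (-3)·0.000 - (-4)·0.000) / (12) = -0.750
  z = (-12 - (-4)·0.000 - (-4)·0.000 - (-1)·0.000) / (11) = -1.091
  w = (0 - (-2)·0.000 - (-2)·0.000 - (-1)·0.000) / (-7) = 0.000
Iteration 2:
  x = (-11 - (4)·-0.750 - (1)·-1.091 - (-4)·0.000) / (-12) = 0.576
  y = (-9 - (3)·0.917 - (-3)·-1.091 - (-4)·0.000) / (12) = -1.252
  z = (-12 - (-4)·0.917 - (-4)·-0.750 - (-1)·0.000) / (11) = -1.030
  w = (0 - (-2)·0.917 - (-2)·-0.750 - (-1)·-1.091) / (-7) = 0.108

(0.576, -1.252, -1.030, 0.108)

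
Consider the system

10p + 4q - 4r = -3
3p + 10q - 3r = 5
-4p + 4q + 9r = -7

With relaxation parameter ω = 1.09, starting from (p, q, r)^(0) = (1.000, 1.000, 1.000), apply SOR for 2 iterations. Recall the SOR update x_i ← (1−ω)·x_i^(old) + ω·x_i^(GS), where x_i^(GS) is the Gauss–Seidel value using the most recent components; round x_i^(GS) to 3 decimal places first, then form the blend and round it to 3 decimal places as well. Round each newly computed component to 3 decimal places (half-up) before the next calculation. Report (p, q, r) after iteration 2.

Iteration 1:
  p: GS value = (-3 - (4)·1.000 - (-4)·1.000) / (10) = -0.300;  p ← (1−ω)·1.000 + ω·-0.300 = -0.417
  q: GS value = (5 - (3)·-0.417 - (-3)·1.000) / (10) = 0.925;  q ← (1−ω)·1.000 + ω·0.925 = 0.918
  r: GS value = (-7 - (-4)·-0.417 - (4)·0.918) / (9) = -1.371;  r ← (1−ω)·1.000 + ω·-1.371 = -1.584
Iteration 2:
  p: GS value = (-3 - (4)·0.918 - (-4)·-1.584) / (10) = -1.301;  p ← (1−ω)·-0.417 + ω·-1.301 = -1.381
  q: GS value = (5 - (3)·-1.381 - (-3)·-1.584) / (10) = 0.439;  q ← (1−ω)·0.918 + ω·0.439 = 0.396
  r: GS value = (-7 - (-4)·-1.381 - (4)·0.396) / (9) = -1.568;  r ← (1−ω)·-1.584 + ω·-1.568 = -1.567

(-1.381, 0.396, -1.567)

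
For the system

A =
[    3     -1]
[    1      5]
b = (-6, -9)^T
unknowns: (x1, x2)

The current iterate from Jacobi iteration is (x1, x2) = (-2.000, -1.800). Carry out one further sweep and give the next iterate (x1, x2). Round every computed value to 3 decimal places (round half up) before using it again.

One sweep:
  x1 = (-6 - (-1)·-1.800) / (3) = -2.600
  x2 = (-9 - (1)·-2.000) / (5) = -1.400

(-2.600, -1.400)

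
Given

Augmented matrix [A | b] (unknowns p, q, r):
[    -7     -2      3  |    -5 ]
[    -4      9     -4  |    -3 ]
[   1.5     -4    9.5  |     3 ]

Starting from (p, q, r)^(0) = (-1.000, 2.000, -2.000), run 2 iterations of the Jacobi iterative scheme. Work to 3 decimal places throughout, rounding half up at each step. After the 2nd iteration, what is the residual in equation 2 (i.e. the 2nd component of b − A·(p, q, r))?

3.522

Iteration 1:
  p = (-5 - (-2)·2.000 - (3)·-2.000) / (-7) = -0.714
  q = (-3 - (-4)·-1.000 - (-4)·-2.000) / (9) = -1.667
  r = (3 - (1.5)·-1.000 - (-4)·2.000) / (9.5) = 1.316
Iteration 2:
  p = (-5 - (-2)·-1.667 - (3)·1.316) / (-7) = 1.755
  q = (-3 - (-4)·-0.714 - (-4)·1.316) / (9) = -0.066
  r = (3 - (1.5)·-0.714 - (-4)·-1.667) / (9.5) = -0.273
Residual b − A·x = (7.972, 3.522, 2.697)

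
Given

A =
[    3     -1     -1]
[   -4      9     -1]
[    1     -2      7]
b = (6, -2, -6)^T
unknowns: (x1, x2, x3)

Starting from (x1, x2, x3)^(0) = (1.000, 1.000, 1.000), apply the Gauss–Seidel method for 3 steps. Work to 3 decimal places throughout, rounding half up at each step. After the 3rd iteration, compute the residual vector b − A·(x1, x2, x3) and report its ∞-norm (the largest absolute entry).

0.085

Iteration 1:
  x1 = (6 - (-1)·1.000 - (-1)·1.000) / (3) = 2.667
  x2 = (-2 - (-4)·2.667 - (-1)·1.000) / (9) = 1.074
  x3 = (-6 - (1)·2.667 - (-2)·1.074) / (7) = -0.931
Iteration 2:
  x1 = (6 - (-1)·1.074 - (-1)·-0.931) / (3) = 2.048
  x2 = (-2 - (-4)·2.048 - (-1)·-0.931) / (9) = 0.585
  x3 = (-6 - (1)·2.048 - (-2)·0.585) / (7) = -0.983
Iteration 3:
  x1 = (6 - (-1)·0.585 - (-1)·-0.983) / (3) = 1.867
  x2 = (-2 - (-4)·1.867 - (-1)·-0.983) / (9) = 0.498
  x3 = (-6 - (1)·1.867 - (-2)·0.498) / (7) = -0.982
Residual b − A·x = (-0.085, 0.004, 0.003); ∞-norm = 0.085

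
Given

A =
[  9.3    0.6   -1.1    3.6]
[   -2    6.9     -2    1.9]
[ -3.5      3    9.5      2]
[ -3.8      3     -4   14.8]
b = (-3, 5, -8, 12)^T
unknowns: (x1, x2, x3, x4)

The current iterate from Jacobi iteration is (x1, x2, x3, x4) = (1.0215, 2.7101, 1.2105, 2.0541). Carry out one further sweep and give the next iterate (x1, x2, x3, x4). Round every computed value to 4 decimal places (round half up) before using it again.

One sweep:
  x1 = (-3 - (0.6)·2.7101 - (-1.1)·1.2105 - (3.6)·2.0541) / (9.3) = -1.1494
  x2 = (5 - (-2)·1.0215 - (-2)·1.2105 - (1.9)·2.0541) / (6.9) = 0.8060
  x3 = (-8 - (-3.5)·1.0215 - (3)·2.7101 - (2)·2.0541) / (9.5) = -1.7540
  x4 = (12 - (-3.8)·1.0215 - (3)·2.7101 - (-4)·1.2105) / (14.8) = 0.8509

(-1.1494, 0.8060, -1.7540, 0.8509)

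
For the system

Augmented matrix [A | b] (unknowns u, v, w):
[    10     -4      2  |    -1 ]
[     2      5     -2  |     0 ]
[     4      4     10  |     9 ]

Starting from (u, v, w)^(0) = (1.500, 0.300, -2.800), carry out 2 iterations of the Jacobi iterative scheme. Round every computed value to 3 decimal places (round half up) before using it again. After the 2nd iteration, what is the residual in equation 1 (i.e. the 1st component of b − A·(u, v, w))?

Iteration 1:
  u = (-1 - (-4)·0.300 - (2)·-2.800) / (10) = 0.580
  v = (0 - (2)·1.500 - (-2)·-2.800) / (5) = -1.720
  w = (9 - (4)·1.500 - (4)·0.300) / (10) = 0.180
Iteration 2:
  u = (-1 - (-4)·-1.720 - (2)·0.180) / (10) = -0.824
  v = (0 - (2)·0.580 - (-2)·0.180) / (5) = -0.160
  w = (9 - (4)·0.580 - (4)·-1.720) / (10) = 1.356
Residual b − A·x = (3.888, 5.160, -0.624)

3.888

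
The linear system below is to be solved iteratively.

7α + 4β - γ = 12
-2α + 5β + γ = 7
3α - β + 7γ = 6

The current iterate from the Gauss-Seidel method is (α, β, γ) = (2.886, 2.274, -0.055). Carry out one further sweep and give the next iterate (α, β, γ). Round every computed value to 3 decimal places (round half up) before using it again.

(0.407, 1.574, 0.908)

One sweep:
  α = (12 - (4)·2.274 - (-1)·-0.055) / (7) = 0.407
  β = (7 - (-2)·0.407 - (1)·-0.055) / (5) = 1.574
  γ = (6 - (3)·0.407 - (-1)·1.574) / (7) = 0.908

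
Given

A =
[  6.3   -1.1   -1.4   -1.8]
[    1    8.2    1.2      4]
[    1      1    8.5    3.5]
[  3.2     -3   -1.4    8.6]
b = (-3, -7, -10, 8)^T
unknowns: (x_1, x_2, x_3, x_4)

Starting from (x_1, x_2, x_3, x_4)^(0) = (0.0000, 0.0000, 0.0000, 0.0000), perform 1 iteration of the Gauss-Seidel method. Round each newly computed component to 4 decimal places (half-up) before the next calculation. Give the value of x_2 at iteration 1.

Iteration 1:
  x_1 = (-3 - (-1.1)·0.0000 - (-1.4)·0.0000 - (-1.8)·0.0000) / (6.3) = -0.4762
  x_2 = (-7 - (1)·-0.4762 - (1.2)·0.0000 - (4)·0.0000) / (8.2) = -0.7956
  x_3 = (-10 - (1)·-0.4762 - (1)·-0.7956 - (3.5)·0.0000) / (8.5) = -1.0268
  x_4 = (8 - (3.2)·-0.4762 - (-3)·-0.7956 - (-1.4)·-1.0268) / (8.6) = 0.6627

-0.7956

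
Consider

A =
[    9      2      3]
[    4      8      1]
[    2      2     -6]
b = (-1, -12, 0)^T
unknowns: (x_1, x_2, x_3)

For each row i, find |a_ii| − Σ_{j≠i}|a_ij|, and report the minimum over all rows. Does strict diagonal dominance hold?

row 1: |9| − (2+3) = 4
row 2: |8| − (4+1) = 3
row 3: |-6| − (2+2) = 2
minimum over rows = 2 → strictly diagonally dominant (convergence guaranteed)

2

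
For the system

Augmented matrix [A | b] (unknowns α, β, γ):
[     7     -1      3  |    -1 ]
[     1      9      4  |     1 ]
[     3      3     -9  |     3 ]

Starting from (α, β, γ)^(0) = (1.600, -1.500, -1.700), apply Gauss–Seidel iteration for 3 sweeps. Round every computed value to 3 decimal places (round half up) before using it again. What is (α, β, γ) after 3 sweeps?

(0.008, 0.253, -0.246)

Iteration 1:
  α = (-1 - (-1)·-1.500 - (3)·-1.700) / (7) = 0.371
  β = (1 - (1)·0.371 - (4)·-1.700) / (9) = 0.825
  γ = (3 - (3)·0.371 - (3)·0.825) / (-9) = 0.065
Iteration 2:
  α = (-1 - (-1)·0.825 - (3)·0.065) / (7) = -0.053
  β = (1 - (1)·-0.053 - (4)·0.065) / (9) = 0.088
  γ = (3 - (3)·-0.053 - (3)·0.088) / (-9) = -0.322
Iteration 3:
  α = (-1 - (-1)·0.088 - (3)·-0.322) / (7) = 0.008
  β = (1 - (1)·0.008 - (4)·-0.322) / (9) = 0.253
  γ = (3 - (3)·0.008 - (3)·0.253) / (-9) = -0.246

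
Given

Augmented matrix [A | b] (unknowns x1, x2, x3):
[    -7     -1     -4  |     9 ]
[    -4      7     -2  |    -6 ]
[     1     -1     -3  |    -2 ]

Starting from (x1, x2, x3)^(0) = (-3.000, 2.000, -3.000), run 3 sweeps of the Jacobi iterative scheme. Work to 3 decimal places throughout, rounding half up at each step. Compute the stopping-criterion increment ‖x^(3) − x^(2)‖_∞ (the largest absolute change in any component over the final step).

1.971

Iteration 1:
  x1 = (9 - (-1)·2.000 - (-4)·-3.000) / (-7) = 0.143
  x2 = (-6 - (-4)·-3.000 - (-2)·-3.000) / (7) = -3.429
  x3 = (-2 - (1)·-3.000 - (-1)·2.000) / (-3) = -1.000
Iteration 2:
  x1 = (9 - (-1)·-3.429 - (-4)·-1.000) / (-7) = -0.224
  x2 = (-6 - (-4)·0.143 - (-2)·-1.000) / (7) = -1.061
  x3 = (-2 - (1)·0.143 - (-1)·-3.429) / (-3) = 1.857
Iteration 3:
  x1 = (9 - (-1)·-1.061 - (-4)·1.857) / (-7) = -2.195
  x2 = (-6 - (-4)·-0.224 - (-2)·1.857) / (7) = -0.455
  x3 = (-2 - (1)·-0.224 - (-1)·-1.061) / (-3) = 0.946
Change: (-1.971, 0.606, -0.911) → max |·| = 1.971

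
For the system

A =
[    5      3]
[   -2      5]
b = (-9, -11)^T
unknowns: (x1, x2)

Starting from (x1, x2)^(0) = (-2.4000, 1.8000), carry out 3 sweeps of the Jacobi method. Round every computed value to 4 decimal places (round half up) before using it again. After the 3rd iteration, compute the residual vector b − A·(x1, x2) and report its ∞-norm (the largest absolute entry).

3.5712

Iteration 1:
  x1 = (-9 - (3)·1.8000) / (5) = -2.8800
  x2 = (-11 - (-2)·-2.4000) / (5) = -3.1600
Iteration 2:
  x1 = (-9 - (3)·-3.1600) / (5) = 0.0960
  x2 = (-11 - (-2)·-2.8800) / (5) = -3.3520
Iteration 3:
  x1 = (-9 - (3)·-3.3520) / (5) = 0.2112
  x2 = (-11 - (-2)·0.0960) / (5) = -2.1616
Residual b − A·x = (-3.5712, 0.2304); ∞-norm = 3.5712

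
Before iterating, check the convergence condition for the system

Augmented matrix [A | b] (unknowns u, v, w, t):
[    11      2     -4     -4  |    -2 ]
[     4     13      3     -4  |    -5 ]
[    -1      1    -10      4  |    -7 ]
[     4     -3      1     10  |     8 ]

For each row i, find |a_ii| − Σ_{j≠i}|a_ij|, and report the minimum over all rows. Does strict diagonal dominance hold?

row 1: |11| − (2+4+4) = 1
row 2: |13| − (4+3+4) = 2
row 3: |-10| − (1+1+4) = 4
row 4: |10| − (4+3+1) = 2
minimum over rows = 1 → strictly diagonally dominant (convergence guaranteed)

1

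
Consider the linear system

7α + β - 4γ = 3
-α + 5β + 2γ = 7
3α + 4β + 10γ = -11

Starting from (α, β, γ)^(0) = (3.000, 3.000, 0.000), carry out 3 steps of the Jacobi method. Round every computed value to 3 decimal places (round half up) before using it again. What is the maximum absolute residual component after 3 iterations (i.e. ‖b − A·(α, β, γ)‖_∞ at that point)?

Iteration 1:
  α = (3 - (1)·3.000 - (-4)·0.000) / (7) = 0.000
  β = (7 - (-1)·3.000 - (2)·0.000) / (5) = 2.000
  γ = (-11 - (3)·3.000 - (4)·3.000) / (10) = -3.200
Iteration 2:
  α = (3 - (1)·2.000 - (-4)·-3.200) / (7) = -1.686
  β = (7 - (-1)·0.000 - (2)·-3.200) / (5) = 2.680
  γ = (-11 - (3)·0.000 - (4)·2.000) / (10) = -1.900
Iteration 3:
  α = (3 - (1)·2.680 - (-4)·-1.900) / (7) = -1.040
  β = (7 - (-1)·-1.686 - (2)·-1.900) / (5) = 1.823
  γ = (-11 - (3)·-1.686 - (4)·2.680) / (10) = -1.666
Residual b − A·x = (1.793, 0.177, 1.488); ∞-norm = 1.793

1.793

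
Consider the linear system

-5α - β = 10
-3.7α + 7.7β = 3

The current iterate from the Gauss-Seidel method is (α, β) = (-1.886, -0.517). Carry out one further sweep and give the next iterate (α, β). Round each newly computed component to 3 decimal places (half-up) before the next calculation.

(-1.897, -0.522)

One sweep:
  α = (10 - (-1)·-0.517) / (-5) = -1.897
  β = (3 - (-3.7)·-1.897) / (7.7) = -0.522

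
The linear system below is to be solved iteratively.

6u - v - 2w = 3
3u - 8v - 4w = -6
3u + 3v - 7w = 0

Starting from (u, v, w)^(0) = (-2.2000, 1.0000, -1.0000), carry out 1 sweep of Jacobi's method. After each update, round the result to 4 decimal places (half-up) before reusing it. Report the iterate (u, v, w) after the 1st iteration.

Iteration 1:
  u = (3 - (-1)·1.0000 - (-2)·-1.0000) / (6) = 0.3333
  v = (-6 - (3)·-2.2000 - (-4)·-1.0000) / (-8) = 0.4250
  w = (0 - (3)·-2.2000 - (3)·1.0000) / (-7) = -0.5143

(0.3333, 0.4250, -0.5143)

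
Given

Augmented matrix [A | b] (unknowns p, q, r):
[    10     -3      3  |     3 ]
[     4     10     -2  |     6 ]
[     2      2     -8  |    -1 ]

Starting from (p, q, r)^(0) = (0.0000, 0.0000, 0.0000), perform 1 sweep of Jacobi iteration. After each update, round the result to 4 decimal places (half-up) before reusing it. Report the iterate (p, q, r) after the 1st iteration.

(0.3000, 0.6000, 0.1250)

Iteration 1:
  p = (3 - (-3)·0.0000 - (3)·0.0000) / (10) = 0.3000
  q = (6 - (4)·0.0000 - (-2)·0.0000) / (10) = 0.6000
  r = (-1 - (2)·0.0000 - (2)·0.0000) / (-8) = 0.1250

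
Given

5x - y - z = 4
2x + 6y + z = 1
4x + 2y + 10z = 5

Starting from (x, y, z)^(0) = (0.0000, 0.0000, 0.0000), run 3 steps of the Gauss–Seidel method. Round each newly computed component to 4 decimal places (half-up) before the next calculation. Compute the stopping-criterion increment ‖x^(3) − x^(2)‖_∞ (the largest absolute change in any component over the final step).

0.0080

Iteration 1:
  x = (4 - (-1)·0.0000 - (-1)·0.0000) / (5) = 0.8000
  y = (1 - (2)·0.8000 - (1)·0.0000) / (6) = -0.1000
  z = (5 - (4)·0.8000 - (2)·-0.1000) / (10) = 0.2000
Iteration 2:
  x = (4 - (-1)·-0.1000 - (-1)·0.2000) / (5) = 0.8200
  y = (1 - (2)·0.8200 - (1)·0.2000) / (6) = -0.1400
  z = (5 - (4)·0.8200 - (2)·-0.1400) / (10) = 0.2000
Iteration 3:
  x = (4 - (-1)·-0.1400 - (-1)·0.2000) / (5) = 0.8120
  y = (1 - (2)·0.8120 - (1)·0.2000) / (6) = -0.1373
  z = (5 - (4)·0.8120 - (2)·-0.1373) / (10) = 0.2027
Change: (-0.0080, 0.0027, 0.0027) → max |·| = 0.0080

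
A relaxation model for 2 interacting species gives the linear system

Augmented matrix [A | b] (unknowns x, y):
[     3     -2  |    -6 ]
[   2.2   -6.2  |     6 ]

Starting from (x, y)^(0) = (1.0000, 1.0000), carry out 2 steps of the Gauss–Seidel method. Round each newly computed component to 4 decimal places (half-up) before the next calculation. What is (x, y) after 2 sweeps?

Iteration 1:
  x = (-6 - (-2)·1.0000) / (3) = -1.3333
  y = (6 - (2.2)·-1.3333) / (-6.2) = -1.4408
Iteration 2:
  x = (-6 - (-2)·-1.4408) / (3) = -2.9605
  y = (6 - (2.2)·-2.9605) / (-6.2) = -2.0182

(-2.9605, -2.0182)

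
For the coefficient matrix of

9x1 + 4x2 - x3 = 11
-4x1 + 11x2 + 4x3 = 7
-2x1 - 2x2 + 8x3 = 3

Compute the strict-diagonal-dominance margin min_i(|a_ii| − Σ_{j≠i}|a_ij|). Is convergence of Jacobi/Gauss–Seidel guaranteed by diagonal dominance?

3

row 1: |9| − (4+1) = 4
row 2: |11| − (4+4) = 3
row 3: |8| − (2+2) = 4
minimum over rows = 3 → strictly diagonally dominant (convergence guaranteed)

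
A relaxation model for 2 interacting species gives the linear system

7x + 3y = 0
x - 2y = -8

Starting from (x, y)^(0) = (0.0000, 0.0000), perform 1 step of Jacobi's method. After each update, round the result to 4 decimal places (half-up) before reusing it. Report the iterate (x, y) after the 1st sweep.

(0.0000, 4.0000)

Iteration 1:
  x = (0 - (3)·0.0000) / (7) = 0.0000
  y = (-8 - (1)·0.0000) / (-2) = 4.0000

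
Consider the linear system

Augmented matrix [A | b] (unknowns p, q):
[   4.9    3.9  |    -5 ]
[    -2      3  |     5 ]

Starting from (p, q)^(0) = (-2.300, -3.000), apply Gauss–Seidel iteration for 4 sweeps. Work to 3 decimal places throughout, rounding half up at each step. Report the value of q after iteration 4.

Iteration 1:
  p = (-5 - (3.9)·-3.000) / (4.9) = 1.367
  q = (5 - (-2)·1.367) / (3) = 2.578
Iteration 2:
  p = (-5 - (3.9)·2.578) / (4.9) = -3.072
  q = (5 - (-2)·-3.072) / (3) = -0.381
Iteration 3:
  p = (-5 - (3.9)·-0.381) / (4.9) = -0.717
  q = (5 - (-2)·-0.717) / (3) = 1.189
Iteration 4:
  p = (-5 - (3.9)·1.189) / (4.9) = -1.967
  q = (5 - (-2)·-1.967) / (3) = 0.355

0.355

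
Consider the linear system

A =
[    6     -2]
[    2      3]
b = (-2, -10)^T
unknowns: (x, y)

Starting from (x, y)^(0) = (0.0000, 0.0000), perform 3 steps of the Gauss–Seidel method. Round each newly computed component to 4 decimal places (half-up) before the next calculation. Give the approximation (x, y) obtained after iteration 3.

Iteration 1:
  x = (-2 - (-2)·0.0000) / (6) = -0.3333
  y = (-10 - (2)·-0.3333) / (3) = -3.1111
Iteration 2:
  x = (-2 - (-2)·-3.1111) / (6) = -1.3704
  y = (-10 - (2)·-1.3704) / (3) = -2.4197
Iteration 3:
  x = (-2 - (-2)·-2.4197) / (6) = -1.1399
  y = (-10 - (2)·-1.1399) / (3) = -2.5734

(-1.1399, -2.5734)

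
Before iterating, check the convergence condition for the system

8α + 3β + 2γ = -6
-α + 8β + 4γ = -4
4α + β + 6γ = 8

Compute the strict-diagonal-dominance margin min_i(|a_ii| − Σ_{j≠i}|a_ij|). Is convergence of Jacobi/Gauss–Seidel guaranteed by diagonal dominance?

row 1: |8| − (3+2) = 3
row 2: |8| − (1+4) = 3
row 3: |6| − (4+1) = 1
minimum over rows = 1 → strictly diagonally dominant (convergence guaranteed)

1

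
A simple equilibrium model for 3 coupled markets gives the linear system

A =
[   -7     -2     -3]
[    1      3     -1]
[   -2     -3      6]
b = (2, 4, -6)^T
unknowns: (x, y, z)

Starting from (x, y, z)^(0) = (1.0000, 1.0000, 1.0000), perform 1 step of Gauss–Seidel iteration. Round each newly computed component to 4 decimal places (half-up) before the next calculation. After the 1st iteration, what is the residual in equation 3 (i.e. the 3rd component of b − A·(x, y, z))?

-0.0002

Iteration 1:
  x = (2 - (-2)·1.0000 - (-3)·1.0000) / (-7) = -1.0000
  y = (4 - (1)·-1.0000 - (-1)·1.0000) / (3) = 2.0000
  z = (-6 - (-2)·-1.0000 - (-3)·2.0000) / (6) = -0.3333
Residual b − A·x = (-1.9999, -1.3333, -0.0002)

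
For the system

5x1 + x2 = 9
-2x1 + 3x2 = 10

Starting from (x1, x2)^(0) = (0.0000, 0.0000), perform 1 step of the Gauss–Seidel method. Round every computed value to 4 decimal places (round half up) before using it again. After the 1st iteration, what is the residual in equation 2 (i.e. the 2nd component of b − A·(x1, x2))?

Iteration 1:
  x1 = (9 - (1)·0.0000) / (5) = 1.8000
  x2 = (10 - (-2)·1.8000) / (3) = 4.5333
Residual b − A·x = (-4.5333, 0.0001)

0.0001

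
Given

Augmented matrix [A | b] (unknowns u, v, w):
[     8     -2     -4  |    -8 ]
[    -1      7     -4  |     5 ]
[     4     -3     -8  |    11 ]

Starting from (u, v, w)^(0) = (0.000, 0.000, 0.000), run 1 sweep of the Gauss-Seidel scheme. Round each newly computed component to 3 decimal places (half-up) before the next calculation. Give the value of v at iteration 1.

0.571

Iteration 1:
  u = (-8 - (-2)·0.000 - (-4)·0.000) / (8) = -1.000
  v = (5 - (-1)·-1.000 - (-4)·0.000) / (7) = 0.571
  w = (11 - (4)·-1.000 - (-3)·0.571) / (-8) = -2.089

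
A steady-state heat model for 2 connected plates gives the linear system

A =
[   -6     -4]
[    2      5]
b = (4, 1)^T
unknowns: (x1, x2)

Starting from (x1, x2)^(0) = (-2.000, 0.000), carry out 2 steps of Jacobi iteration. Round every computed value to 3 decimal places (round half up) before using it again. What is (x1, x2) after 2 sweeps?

(-1.333, 0.467)

Iteration 1:
  x1 = (4 - (-4)·0.000) / (-6) = -0.667
  x2 = (1 - (2)·-2.000) / (5) = 1.000
Iteration 2:
  x1 = (4 - (-4)·1.000) / (-6) = -1.333
  x2 = (1 - (2)·-0.667) / (5) = 0.467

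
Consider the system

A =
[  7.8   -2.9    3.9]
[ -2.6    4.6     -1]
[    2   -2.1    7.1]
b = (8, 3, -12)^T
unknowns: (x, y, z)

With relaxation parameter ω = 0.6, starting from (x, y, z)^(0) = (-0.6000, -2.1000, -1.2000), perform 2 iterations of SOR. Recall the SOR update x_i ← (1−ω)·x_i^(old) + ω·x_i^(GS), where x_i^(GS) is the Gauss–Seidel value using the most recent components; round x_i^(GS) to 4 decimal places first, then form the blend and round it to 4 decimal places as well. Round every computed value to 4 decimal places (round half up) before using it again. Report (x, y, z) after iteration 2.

(1.0965, 0.3446, -1.7905)

Iteration 1:
  x: GS value = (8 - (-2.9)·-2.1000 - (3.9)·-1.2000) / (7.8) = 0.8449;  x ← (1−ω)·-0.6000 + ω·0.8449 = 0.2669
  y: GS value = (3 - (-2.6)·0.2669 - (-1)·-1.2000) / (4.6) = 0.5422;  y ← (1−ω)·-2.1000 + ω·0.5422 = -0.5147
  z: GS value = (-12 - (2)·0.2669 - (-2.1)·-0.5147) / (7.1) = -1.9176;  z ← (1−ω)·-1.2000 + ω·-1.9176 = -1.6306
Iteration 2:
  x: GS value = (8 - (-2.9)·-0.5147 - (3.9)·-1.6306) / (7.8) = 1.6496;  x ← (1−ω)·0.2669 + ω·1.6496 = 1.0965
  y: GS value = (3 - (-2.6)·1.0965 - (-1)·-1.6306) / (4.6) = 0.9175;  y ← (1−ω)·-0.5147 + ω·0.9175 = 0.3446
  z: GS value = (-12 - (2)·1.0965 - (-2.1)·0.3446) / (7.1) = -1.8971;  z ← (1−ω)·-1.6306 + ω·-1.8971 = -1.7905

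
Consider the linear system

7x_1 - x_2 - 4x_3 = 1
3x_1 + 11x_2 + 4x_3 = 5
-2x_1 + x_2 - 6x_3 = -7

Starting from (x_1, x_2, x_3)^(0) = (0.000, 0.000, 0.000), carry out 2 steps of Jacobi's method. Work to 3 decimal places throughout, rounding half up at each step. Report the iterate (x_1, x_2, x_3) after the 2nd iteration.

Iteration 1:
  x_1 = (1 - (-1)·0.000 - (-4)·0.000) / (7) = 0.143
  x_2 = (5 - (3)·0.000 - (4)·0.000) / (11) = 0.455
  x_3 = (-7 - (-2)·0.000 - (1)·0.000) / (-6) = 1.167
Iteration 2:
  x_1 = (1 - (-1)·0.455 - (-4)·1.167) / (7) = 0.875
  x_2 = (5 - (3)·0.143 - (4)·1.167) / (11) = -0.009
  x_3 = (-7 - (-2)·0.143 - (1)·0.455) / (-6) = 1.195

(0.875, -0.009, 1.195)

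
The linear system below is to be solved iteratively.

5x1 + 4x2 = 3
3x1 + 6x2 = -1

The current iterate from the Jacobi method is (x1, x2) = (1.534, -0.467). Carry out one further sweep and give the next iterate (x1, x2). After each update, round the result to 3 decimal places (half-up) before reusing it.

One sweep:
  x1 = (3 - (4)·-0.467) / (5) = 0.974
  x2 = (-1 - (3)·1.534) / (6) = -0.934

(0.974, -0.934)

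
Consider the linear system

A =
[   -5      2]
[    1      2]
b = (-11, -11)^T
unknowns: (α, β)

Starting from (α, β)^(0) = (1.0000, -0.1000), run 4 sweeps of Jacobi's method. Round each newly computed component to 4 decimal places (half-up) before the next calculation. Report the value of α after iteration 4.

Iteration 1:
  α = (-11 - (2)·-0.1000) / (-5) = 2.1600
  β = (-11 - (1)·1.0000) / (2) = -6.0000
Iteration 2:
  α = (-11 - (2)·-6.0000) / (-5) = -0.2000
  β = (-11 - (1)·2.1600) / (2) = -6.5800
Iteration 3:
  α = (-11 - (2)·-6.5800) / (-5) = -0.4320
  β = (-11 - (1)·-0.2000) / (2) = -5.4000
Iteration 4:
  α = (-11 - (2)·-5.4000) / (-5) = 0.0400
  β = (-11 - (1)·-0.4320) / (2) = -5.2840

0.0400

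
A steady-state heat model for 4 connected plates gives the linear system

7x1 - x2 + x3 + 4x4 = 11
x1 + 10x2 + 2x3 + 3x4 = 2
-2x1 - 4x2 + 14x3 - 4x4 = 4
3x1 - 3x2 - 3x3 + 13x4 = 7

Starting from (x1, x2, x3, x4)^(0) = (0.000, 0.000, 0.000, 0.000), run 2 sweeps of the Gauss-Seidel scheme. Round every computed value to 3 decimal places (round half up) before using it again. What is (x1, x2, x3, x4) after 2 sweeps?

(1.328, -0.129, 0.526, 0.324)

Iteration 1:
  x1 = (11 - (-1)·0.000 - (1)·0.000 - (4)·0.000) / (7) = 1.571
  x2 = (2 - (1)·1.571 - (2)·0.000 - (3)·0.000) / (10) = 0.043
  x3 = (4 - (-2)·1.571 - (-4)·0.043 - (-4)·0.000) / (14) = 0.522
  x4 = (7 - (3)·1.571 - (-3)·0.043 - (-3)·0.522) / (13) = 0.306
Iteration 2:
  x1 = (11 - (-1)·0.043 - (1)·0.522 - (4)·0.306) / (7) = 1.328
  x2 = (2 - (1)·1.328 - (2)·0.522 - (3)·0.306) / (10) = -0.129
  x3 = (4 - (-2)·1.328 - (-4)·-0.129 - (-4)·0.306) / (14) = 0.526
  x4 = (7 - (3)·1.328 - (-3)·-0.129 - (-3)·0.526) / (13) = 0.324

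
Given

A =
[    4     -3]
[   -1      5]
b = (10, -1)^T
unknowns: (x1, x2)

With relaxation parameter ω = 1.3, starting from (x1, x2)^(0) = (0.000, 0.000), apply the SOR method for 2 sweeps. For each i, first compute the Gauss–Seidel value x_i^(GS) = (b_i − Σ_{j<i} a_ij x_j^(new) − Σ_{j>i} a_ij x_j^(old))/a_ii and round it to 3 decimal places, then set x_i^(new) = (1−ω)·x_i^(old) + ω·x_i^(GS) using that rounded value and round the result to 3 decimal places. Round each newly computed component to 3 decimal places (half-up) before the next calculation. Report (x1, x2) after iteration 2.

(2.846, 0.304)

Iteration 1:
  x1: GS value = (10 - (-3)·0.000) / (4) = 2.500;  x1 ← (1−ω)·0.000 + ω·2.500 = 3.250
  x2: GS value = (-1 - (-1)·3.250) / (5) = 0.450;  x2 ← (1−ω)·0.000 + ω·0.450 = 0.585
Iteration 2:
  x1: GS value = (10 - (-3)·0.585) / (4) = 2.939;  x1 ← (1−ω)·3.250 + ω·2.939 = 2.846
  x2: GS value = (-1 - (-1)·2.846) / (5) = 0.369;  x2 ← (1−ω)·0.585 + ω·0.369 = 0.304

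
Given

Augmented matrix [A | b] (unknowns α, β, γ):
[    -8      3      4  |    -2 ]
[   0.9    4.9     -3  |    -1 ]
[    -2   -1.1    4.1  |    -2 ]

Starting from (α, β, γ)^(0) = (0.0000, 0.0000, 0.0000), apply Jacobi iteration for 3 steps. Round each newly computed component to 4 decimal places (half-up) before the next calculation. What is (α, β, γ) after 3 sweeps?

Iteration 1:
  α = (-2 - (3)·0.0000 - (4)·0.0000) / (-8) = 0.2500
  β = (-1 - (0.9)·0.0000 - (-3)·0.0000) / (4.9) = -0.2041
  γ = (-2 - (-2)·0.0000 - (-1.1)·0.0000) / (4.1) = -0.4878
Iteration 2:
  α = (-2 - (3)·-0.2041 - (4)·-0.4878) / (-8) = -0.0704
  β = (-1 - (0.9)·0.2500 - (-3)·-0.4878) / (4.9) = -0.5487
  γ = (-2 - (-2)·0.2500 - (-1.1)·-0.2041) / (4.1) = -0.4206
Iteration 3:
  α = (-2 - (3)·-0.5487 - (4)·-0.4206) / (-8) = -0.1661
  β = (-1 - (0.9)·-0.0704 - (-3)·-0.4206) / (4.9) = -0.4487
  γ = (-2 - (-2)·-0.0704 - (-1.1)·-0.5487) / (4.1) = -0.6694

(-0.1661, -0.4487, -0.6694)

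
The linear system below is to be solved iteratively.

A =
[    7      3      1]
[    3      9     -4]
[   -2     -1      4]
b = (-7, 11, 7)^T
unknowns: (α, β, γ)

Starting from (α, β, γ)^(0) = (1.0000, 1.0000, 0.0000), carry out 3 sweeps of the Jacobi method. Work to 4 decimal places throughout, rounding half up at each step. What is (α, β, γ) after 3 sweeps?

Iteration 1:
  α = (-7 - (3)·1.0000 - (1)·0.0000) / (7) = -1.4286
  β = (11 - (3)·1.0000 - (-4)·0.0000) / (9) = 0.8889
  γ = (7 - (-2)·1.0000 - (-1)·1.0000) / (4) = 2.5000
Iteration 2:
  α = (-7 - (3)·0.8889 - (1)·2.5000) / (7) = -1.7381
  β = (11 - (3)·-1.4286 - (-4)·2.5000) / (9) = 2.8095
  γ = (7 - (-2)·-1.4286 - (-1)·0.8889) / (4) = 1.2579
Iteration 3:
  α = (-7 - (3)·2.8095 - (1)·1.2579) / (7) = -2.3838
  β = (11 - (3)·-1.7381 - (-4)·1.2579) / (9) = 2.3607
  γ = (7 - (-2)·-1.7381 - (-1)·2.8095) / (4) = 1.5833

(-2.3838, 2.3607, 1.5833)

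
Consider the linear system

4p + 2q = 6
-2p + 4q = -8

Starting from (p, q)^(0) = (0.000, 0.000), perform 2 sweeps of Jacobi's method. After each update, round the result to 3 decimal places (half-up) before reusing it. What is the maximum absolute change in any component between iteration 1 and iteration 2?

Iteration 1:
  p = (6 - (2)·0.000) / (4) = 1.500
  q = (-8 - (-2)·0.000) / (4) = -2.000
Iteration 2:
  p = (6 - (2)·-2.000) / (4) = 2.500
  q = (-8 - (-2)·1.500) / (4) = -1.250
Change: (1.000, 0.750) → max |·| = 1.000

1.000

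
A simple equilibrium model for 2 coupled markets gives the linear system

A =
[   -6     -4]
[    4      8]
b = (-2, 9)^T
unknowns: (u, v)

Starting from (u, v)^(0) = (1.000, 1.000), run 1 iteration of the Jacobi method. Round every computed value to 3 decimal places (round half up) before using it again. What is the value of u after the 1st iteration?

-0.333

Iteration 1:
  u = (-2 - (-4)·1.000) / (-6) = -0.333
  v = (9 - (4)·1.000) / (8) = 0.625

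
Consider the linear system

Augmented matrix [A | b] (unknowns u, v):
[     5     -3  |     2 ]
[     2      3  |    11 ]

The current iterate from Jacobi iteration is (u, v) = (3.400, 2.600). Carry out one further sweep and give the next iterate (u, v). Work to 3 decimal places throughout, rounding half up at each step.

(1.960, 1.400)

One sweep:
  u = (2 - (-3)·2.600) / (5) = 1.960
  v = (11 - (2)·3.400) / (3) = 1.400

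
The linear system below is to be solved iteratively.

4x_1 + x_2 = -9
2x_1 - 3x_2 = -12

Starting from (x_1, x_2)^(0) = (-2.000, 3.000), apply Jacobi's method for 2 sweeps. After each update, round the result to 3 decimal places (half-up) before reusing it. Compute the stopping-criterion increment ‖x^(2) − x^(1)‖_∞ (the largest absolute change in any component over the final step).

0.667

Iteration 1:
  x_1 = (-9 - (1)·3.000) / (4) = -3.000
  x_2 = (-12 - (2)·-2.000) / (-3) = 2.667
Iteration 2:
  x_1 = (-9 - (1)·2.667) / (4) = -2.917
  x_2 = (-12 - (2)·-3.000) / (-3) = 2.000
Change: (0.083, -0.667) → max |·| = 0.667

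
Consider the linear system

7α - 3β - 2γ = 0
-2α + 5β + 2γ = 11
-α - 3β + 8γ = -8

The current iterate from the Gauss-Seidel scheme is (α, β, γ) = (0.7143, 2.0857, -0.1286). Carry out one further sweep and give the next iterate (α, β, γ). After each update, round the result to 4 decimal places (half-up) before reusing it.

One sweep:
  α = (0 - (-3)·2.0857 - (-2)·-0.1286) / (7) = 0.8571
  β = (11 - (-2)·0.8571 - (2)·-0.1286) / (5) = 2.5943
  γ = (-8 - (-1)·0.8571 - (-3)·2.5943) / (8) = 0.0800

(0.8571, 2.5943, 0.0800)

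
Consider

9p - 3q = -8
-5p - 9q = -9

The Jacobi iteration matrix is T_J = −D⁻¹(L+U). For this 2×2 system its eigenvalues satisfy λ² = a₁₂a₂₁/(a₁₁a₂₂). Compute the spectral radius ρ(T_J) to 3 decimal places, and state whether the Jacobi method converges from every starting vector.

0.430

a₁₂a₂₁/(a₁₁a₂₂) = (-3)·(-5) / ((9)·(-9)) = -0.185185
ρ = √|-0.185185| = √0.185185 = 0.430
ρ < 1, so Jacobi converges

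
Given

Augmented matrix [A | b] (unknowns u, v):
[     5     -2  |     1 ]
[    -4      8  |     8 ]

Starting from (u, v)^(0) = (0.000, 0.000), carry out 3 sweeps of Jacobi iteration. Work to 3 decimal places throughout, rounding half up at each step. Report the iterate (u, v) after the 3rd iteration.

(0.640, 1.300)

Iteration 1:
  u = (1 - (-2)·0.000) / (5) = 0.200
  v = (8 - (-4)·0.000) / (8) = 1.000
Iteration 2:
  u = (1 - (-2)·1.000) / (5) = 0.600
  v = (8 - (-4)·0.200) / (8) = 1.100
Iteration 3:
  u = (1 - (-2)·1.100) / (5) = 0.640
  v = (8 - (-4)·0.600) / (8) = 1.300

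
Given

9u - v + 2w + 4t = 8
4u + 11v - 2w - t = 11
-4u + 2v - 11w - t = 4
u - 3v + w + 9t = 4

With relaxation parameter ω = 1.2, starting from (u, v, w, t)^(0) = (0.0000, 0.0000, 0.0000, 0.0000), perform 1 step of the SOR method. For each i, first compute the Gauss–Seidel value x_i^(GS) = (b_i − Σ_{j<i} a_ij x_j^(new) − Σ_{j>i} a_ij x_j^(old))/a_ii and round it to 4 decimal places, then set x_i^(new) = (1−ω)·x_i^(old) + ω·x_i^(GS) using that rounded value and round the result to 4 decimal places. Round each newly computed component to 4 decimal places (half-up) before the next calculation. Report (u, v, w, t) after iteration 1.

Iteration 1:
  u: GS value = (8 - (-1)·0.0000 - (2)·0.0000 - (4)·0.0000) / (9) = 0.8889;  u ← (1−ω)·0.0000 + ω·0.8889 = 1.0667
  v: GS value = (11 - (4)·1.0667 - (-2)·0.0000 - (-1)·0.0000) / (11) = 0.6121;  v ← (1−ω)·0.0000 + ω·0.6121 = 0.7345
  w: GS value = (4 - (-4)·1.0667 - (2)·0.7345 - (-1)·0.0000) / (-11) = -0.6180;  w ← (1−ω)·0.0000 + ω·-0.6180 = -0.7416
  t: GS value = (4 - (1)·1.0667 - (-3)·0.7345 - (1)·-0.7416) / (9) = 0.6532;  t ← (1−ω)·0.0000 + ω·0.6532 = 0.7838

(1.0667, 0.7345, -0.7416, 0.7838)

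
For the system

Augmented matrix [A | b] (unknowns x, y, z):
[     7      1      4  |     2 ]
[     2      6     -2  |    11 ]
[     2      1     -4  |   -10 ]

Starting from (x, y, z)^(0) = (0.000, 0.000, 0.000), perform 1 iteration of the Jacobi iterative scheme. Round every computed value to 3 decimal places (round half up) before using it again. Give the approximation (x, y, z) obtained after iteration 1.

Iteration 1:
  x = (2 - (1)·0.000 - (4)·0.000) / (7) = 0.286
  y = (11 - (2)·0.000 - (-2)·0.000) / (6) = 1.833
  z = (-10 - (2)·0.000 - (1)·0.000) / (-4) = 2.500

(0.286, 1.833, 2.500)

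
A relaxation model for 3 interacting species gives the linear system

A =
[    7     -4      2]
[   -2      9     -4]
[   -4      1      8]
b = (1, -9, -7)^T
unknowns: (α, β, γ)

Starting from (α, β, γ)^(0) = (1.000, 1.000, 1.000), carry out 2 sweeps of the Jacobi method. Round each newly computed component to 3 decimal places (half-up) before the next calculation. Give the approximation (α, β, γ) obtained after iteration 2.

Iteration 1:
  α = (1 - (-4)·1.000 - (2)·1.000) / (7) = 0.429
  β = (-9 - (-2)·1.000 - (-4)·1.000) / (9) = -0.333
  γ = (-7 - (-4)·1.000 - (1)·1.000) / (8) = -0.500
Iteration 2:
  α = (1 - (-4)·-0.333 - (2)·-0.500) / (7) = 0.095
  β = (-9 - (-2)·0.429 - (-4)·-0.500) / (9) = -1.127
  γ = (-7 - (-4)·0.429 - (1)·-0.333) / (8) = -0.619

(0.095, -1.127, -0.619)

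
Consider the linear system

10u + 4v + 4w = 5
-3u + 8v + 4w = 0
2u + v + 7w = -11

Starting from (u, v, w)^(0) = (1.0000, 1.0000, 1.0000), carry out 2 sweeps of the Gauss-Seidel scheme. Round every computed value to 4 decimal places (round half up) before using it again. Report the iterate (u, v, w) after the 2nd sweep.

Iteration 1:
  u = (5 - (4)·1.0000 - (4)·1.0000) / (10) = -0.3000
  v = (0 - (-3)·-0.3000 - (4)·1.0000) / (8) = -0.6125
  w = (-11 - (2)·-0.3000 - (1)·-0.6125) / (7) = -1.3982
Iteration 2:
  u = (5 - (4)·-0.6125 - (4)·-1.3982) / (10) = 1.3043
  v = (0 - (-3)·1.3043 - (4)·-1.3982) / (8) = 1.1882
  w = (-11 - (2)·1.3043 - (1)·1.1882) / (7) = -2.1138

(1.3043, 1.1882, -2.1138)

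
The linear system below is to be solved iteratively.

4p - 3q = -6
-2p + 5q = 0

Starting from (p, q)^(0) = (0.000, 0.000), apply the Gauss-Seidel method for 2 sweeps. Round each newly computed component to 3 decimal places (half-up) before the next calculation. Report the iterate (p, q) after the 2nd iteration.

Iteration 1:
  p = (-6 - (-3)·0.000) / (4) = -1.500
  q = (0 - (-2)·-1.500) / (5) = -0.600
Iteration 2:
  p = (-6 - (-3)·-0.600) / (4) = -1.950
  q = (0 - (-2)·-1.950) / (5) = -0.780

(-1.950, -0.780)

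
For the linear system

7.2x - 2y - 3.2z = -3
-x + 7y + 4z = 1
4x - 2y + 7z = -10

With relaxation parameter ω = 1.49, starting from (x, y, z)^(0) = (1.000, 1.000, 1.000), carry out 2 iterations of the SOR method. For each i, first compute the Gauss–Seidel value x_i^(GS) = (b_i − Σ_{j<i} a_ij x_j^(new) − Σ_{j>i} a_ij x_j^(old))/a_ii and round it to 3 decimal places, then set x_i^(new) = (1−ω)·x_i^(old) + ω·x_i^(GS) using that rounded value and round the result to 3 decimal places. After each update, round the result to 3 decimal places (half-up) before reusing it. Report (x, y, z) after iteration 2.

Iteration 1:
  x: GS value = (-3 - (-2)·1.000 - (-3.2)·1.000) / (7.2) = 0.306;  x ← (1−ω)·1.000 + ω·0.306 = -0.034
  y: GS value = (1 - (-1)·-0.034 - (4)·1.000) / (7) = -0.433;  y ← (1−ω)·1.000 + ω·-0.433 = -1.135
  z: GS value = (-10 - (4)·-0.034 - (-2)·-1.135) / (7) = -1.733;  z ← (1−ω)·1.000 + ω·-1.733 = -3.072
Iteration 2:
  x: GS value = (-3 - (-2)·-1.135 - (-3.2)·-3.072) / (7.2) = -2.097;  x ← (1−ω)·-0.034 + ω·-2.097 = -3.108
  y: GS value = (1 - (-1)·-3.108 - (4)·-3.072) / (7) = 1.454;  y ← (1−ω)·-1.135 + ω·1.454 = 2.723
  z: GS value = (-10 - (4)·-3.108 - (-2)·2.723) / (7) = 1.125;  z ← (1−ω)·-3.072 + ω·1.125 = 3.182

(-3.108, 2.723, 3.182)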